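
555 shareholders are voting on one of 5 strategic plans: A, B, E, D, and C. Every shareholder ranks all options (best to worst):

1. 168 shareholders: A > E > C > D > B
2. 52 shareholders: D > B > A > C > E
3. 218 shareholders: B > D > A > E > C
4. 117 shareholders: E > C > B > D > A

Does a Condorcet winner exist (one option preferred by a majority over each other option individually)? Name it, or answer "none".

none

Checking pairwise contests:
B beats A 387–168.
E beats B 285–270.
A beats E 438–117.
B beats D 335–220.
A beats C 438–117.
Every option loses at least one head-to-head, so there is no Condorcet winner.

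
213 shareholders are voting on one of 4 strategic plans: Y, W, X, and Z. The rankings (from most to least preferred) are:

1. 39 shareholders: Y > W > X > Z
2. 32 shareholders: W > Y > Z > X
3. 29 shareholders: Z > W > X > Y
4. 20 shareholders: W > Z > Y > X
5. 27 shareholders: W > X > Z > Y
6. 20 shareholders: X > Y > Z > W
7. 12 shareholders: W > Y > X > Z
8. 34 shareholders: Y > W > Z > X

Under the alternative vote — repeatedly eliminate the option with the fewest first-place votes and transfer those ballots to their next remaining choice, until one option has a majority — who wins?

W

Round 1: Y 73, W 91, X 20, Z 29. Eliminate X.
Round 2: Y 93, W 91, Z 29. Eliminate Z.
Round 3: Y 93, W 120. W has a majority.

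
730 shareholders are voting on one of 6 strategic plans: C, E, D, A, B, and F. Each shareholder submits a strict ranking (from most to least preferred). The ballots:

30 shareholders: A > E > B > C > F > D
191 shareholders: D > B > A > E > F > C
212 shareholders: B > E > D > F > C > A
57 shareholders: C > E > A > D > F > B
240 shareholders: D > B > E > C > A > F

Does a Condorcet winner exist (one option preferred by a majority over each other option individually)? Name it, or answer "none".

D vs C: 643–87 for D.
D vs E: 431–299 for D.
D vs A: 643–87 for D.
D vs B: 488–242 for D.
D vs F: 700–30 for D.
D beats every other option head-to-head.

D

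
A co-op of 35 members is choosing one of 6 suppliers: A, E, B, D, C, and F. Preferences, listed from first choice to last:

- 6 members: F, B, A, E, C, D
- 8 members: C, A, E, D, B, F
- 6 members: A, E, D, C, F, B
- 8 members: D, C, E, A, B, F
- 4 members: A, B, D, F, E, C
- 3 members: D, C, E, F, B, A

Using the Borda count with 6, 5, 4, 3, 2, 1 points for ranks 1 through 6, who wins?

A

A: 6·4 + 8·5 + 6·6 + 8·3 + 4·6 + 3·1 = 151
E: 6·3 + 8·4 + 6·5 + 8·4 + 4·2 + 3·4 = 132
B: 6·5 + 8·2 + 6·1 + 8·2 + 4·5 + 3·2 = 94
D: 6·1 + 8·3 + 6·4 + 8·6 + 4·4 + 3·6 = 136
C: 6·2 + 8·6 + 6·3 + 8·5 + 4·1 + 3·5 = 137
F: 6·6 + 8·1 + 6·2 + 8·1 + 4·3 + 3·3 = 85
A has the highest Borda score (151).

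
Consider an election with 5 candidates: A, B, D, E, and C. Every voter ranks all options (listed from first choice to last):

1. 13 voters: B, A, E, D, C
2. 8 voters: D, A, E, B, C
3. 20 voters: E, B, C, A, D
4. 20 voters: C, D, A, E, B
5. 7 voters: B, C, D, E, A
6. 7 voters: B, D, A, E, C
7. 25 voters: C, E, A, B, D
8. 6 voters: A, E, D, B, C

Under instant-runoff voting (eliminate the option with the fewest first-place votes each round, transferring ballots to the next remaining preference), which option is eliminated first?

Round 1: A 6, B 27, D 8, E 20, C 45. Eliminate A.

A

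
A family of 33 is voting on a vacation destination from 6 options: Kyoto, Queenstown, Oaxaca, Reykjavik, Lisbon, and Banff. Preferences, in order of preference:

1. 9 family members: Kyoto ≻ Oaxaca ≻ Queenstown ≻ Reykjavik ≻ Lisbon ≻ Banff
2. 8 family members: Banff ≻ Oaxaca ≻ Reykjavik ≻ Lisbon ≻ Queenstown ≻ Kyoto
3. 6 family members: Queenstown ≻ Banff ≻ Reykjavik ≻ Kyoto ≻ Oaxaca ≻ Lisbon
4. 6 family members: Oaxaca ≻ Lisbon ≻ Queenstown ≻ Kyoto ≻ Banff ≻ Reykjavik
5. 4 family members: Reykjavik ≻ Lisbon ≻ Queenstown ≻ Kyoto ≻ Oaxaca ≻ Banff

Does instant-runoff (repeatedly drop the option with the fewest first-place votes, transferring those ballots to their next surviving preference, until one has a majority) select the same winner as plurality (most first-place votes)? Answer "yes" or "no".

no

Instant-runoff — R1 Kyoto 9, Queenstown 6, Oaxaca 6, Reykjavik 4, Lisbon 0, Banff 8 (Lisbon out); R2 Kyoto 9, Queenstown 6, Oaxaca 6, Reykjavik 4, Banff 8 (Reykjavik out); R3 Kyoto 9, Queenstown 10, Oaxaca 6, Banff 8 (Oaxaca out); R4 Kyoto 9, Queenstown 16, Banff 8 (Banff out); R5 Kyoto 9, Queenstown 24 (Queenstown winner). Winner: Queenstown.
Plurality — first-place votes: Kyoto 9, Queenstown 6, Oaxaca 6, Reykjavik 4, Lisbon 0, Banff 8. Winner: Kyoto.
The two methods disagree.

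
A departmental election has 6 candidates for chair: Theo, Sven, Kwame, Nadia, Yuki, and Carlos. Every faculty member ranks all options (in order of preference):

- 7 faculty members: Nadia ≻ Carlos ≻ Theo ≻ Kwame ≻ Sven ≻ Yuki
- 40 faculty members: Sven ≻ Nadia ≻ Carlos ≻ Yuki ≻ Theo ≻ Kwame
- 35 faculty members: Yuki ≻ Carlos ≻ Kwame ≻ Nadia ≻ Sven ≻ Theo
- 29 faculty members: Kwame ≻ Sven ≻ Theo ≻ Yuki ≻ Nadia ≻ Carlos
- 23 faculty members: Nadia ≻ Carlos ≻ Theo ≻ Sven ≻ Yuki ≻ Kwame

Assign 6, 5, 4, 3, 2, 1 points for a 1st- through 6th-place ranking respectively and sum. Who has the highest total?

Nadia

Theo: 7·4 + 40·2 + 35·1 + 29·4 + 23·4 = 351
Sven: 7·2 + 40·6 + 35·2 + 29·5 + 23·3 = 538
Kwame: 7·3 + 40·1 + 35·4 + 29·6 + 23·1 = 398
Nadia: 7·6 + 40·5 + 35·3 + 29·2 + 23·6 = 543
Yuki: 7·1 + 40·3 + 35·6 + 29·3 + 23·2 = 470
Carlos: 7·5 + 40·4 + 35·5 + 29·1 + 23·5 = 514
Nadia has the highest Borda score (543).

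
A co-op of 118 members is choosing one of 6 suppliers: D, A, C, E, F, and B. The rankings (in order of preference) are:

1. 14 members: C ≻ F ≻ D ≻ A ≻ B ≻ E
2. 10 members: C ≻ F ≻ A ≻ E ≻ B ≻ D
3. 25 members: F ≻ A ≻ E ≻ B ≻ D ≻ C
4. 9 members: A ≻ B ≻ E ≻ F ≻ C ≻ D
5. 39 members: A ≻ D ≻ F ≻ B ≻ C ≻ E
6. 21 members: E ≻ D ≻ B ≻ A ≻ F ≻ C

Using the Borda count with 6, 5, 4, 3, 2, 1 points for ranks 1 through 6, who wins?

A

D: 14·4 + 10·1 + 25·2 + 9·1 + 39·5 + 21·5 = 425
A: 14·3 + 10·4 + 25·5 + 9·6 + 39·6 + 21·3 = 558
C: 14·6 + 10·6 + 25·1 + 9·2 + 39·2 + 21·1 = 286
E: 14·1 + 10·3 + 25·4 + 9·4 + 39·1 + 21·6 = 345
F: 14·5 + 10·5 + 25·6 + 9·3 + 39·4 + 21·2 = 495
B: 14·2 + 10·2 + 25·3 + 9·5 + 39·3 + 21·4 = 369
A has the highest Borda score (558).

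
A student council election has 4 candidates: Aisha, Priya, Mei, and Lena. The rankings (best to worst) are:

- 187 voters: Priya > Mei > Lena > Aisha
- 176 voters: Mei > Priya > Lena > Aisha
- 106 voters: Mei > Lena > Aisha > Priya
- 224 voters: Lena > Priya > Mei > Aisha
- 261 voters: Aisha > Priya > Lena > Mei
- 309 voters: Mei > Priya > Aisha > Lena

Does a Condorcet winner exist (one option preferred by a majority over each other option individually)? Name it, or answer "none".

Priya

Priya vs Aisha: 896–367 for Priya.
Priya vs Mei: 672–591 for Priya.
Priya vs Lena: 933–330 for Priya.
Priya beats every other option head-to-head.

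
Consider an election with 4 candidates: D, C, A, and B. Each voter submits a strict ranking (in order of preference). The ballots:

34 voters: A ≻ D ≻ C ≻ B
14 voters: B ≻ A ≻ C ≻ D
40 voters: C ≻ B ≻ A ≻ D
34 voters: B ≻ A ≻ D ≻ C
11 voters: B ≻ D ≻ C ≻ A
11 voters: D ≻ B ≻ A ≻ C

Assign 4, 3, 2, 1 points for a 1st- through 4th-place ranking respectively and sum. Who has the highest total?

D: 34·3 + 14·1 + 40·1 + 34·2 + 11·3 + 11·4 = 301
C: 34·2 + 14·2 + 40·4 + 34·1 + 11·2 + 11·1 = 323
A: 34·4 + 14·3 + 40·2 + 34·3 + 11·1 + 11·2 = 393
B: 34·1 + 14·4 + 40·3 + 34·4 + 11·4 + 11·3 = 423
B has the highest Borda score (423).

B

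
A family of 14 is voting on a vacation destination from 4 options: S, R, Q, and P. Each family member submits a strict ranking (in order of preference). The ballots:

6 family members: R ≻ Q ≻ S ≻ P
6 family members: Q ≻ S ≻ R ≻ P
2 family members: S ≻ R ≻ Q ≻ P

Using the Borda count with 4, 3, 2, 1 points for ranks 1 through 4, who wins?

S: 6·2 + 6·3 + 2·4 = 38
R: 6·4 + 6·2 + 2·3 = 42
Q: 6·3 + 6·4 + 2·2 = 46
P: 6·1 + 6·1 + 2·1 = 14
Q has the highest Borda score (46).

Q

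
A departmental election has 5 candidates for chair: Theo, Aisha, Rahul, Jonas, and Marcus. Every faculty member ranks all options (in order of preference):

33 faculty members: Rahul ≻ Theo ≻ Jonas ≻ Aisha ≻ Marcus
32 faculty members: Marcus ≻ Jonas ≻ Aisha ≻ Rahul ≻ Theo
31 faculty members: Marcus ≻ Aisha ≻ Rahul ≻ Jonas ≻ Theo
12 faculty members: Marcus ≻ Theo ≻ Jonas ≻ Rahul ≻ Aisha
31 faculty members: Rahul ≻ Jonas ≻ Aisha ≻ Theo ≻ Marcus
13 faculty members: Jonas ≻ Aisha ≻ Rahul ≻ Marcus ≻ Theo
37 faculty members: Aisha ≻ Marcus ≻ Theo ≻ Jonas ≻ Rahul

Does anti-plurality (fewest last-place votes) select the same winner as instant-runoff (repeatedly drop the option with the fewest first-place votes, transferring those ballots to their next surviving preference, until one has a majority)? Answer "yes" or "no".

no

Anti-plurality — last-place votes: Theo 76, Aisha 12, Rahul 37, Jonas 0, Marcus 64. Winner: Jonas.
Instant-runoff — R1 Theo 0, Aisha 37, Rahul 64, Jonas 13, Marcus 75 (Theo out); R2 Aisha 37, Rahul 64, Jonas 13, Marcus 75 (Jonas out); R3 Aisha 50, Rahul 64, Marcus 75 (Aisha out); R4 Rahul 77, Marcus 112 (Marcus winner). Winner: Marcus.
The two methods disagree.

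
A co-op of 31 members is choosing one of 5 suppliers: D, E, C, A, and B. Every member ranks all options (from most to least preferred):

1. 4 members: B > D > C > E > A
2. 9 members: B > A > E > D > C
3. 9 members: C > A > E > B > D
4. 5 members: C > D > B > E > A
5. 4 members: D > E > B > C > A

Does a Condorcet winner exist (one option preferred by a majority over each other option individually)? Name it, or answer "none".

B vs D: 22–9 for B.
B vs E: 18–13 for B.
B vs C: 17–14 for B.
B vs A: 22–9 for B.
B beats every other option head-to-head.

B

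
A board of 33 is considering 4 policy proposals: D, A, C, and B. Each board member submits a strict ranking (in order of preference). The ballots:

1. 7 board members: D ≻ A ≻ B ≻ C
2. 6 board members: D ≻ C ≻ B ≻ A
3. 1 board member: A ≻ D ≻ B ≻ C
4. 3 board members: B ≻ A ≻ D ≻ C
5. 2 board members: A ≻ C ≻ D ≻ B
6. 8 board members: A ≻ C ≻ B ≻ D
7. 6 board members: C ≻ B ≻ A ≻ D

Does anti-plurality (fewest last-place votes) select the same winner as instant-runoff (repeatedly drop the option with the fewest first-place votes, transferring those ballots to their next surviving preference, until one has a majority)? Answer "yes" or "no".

no

Anti-plurality — last-place votes: D 14, A 6, C 11, B 2. Winner: B.
Instant-runoff — R1 D 13, A 11, C 6, B 3 (B out); R2 D 13, A 14, C 6 (C out); R3 D 13, A 20 (A winner). Winner: A.
The two methods disagree.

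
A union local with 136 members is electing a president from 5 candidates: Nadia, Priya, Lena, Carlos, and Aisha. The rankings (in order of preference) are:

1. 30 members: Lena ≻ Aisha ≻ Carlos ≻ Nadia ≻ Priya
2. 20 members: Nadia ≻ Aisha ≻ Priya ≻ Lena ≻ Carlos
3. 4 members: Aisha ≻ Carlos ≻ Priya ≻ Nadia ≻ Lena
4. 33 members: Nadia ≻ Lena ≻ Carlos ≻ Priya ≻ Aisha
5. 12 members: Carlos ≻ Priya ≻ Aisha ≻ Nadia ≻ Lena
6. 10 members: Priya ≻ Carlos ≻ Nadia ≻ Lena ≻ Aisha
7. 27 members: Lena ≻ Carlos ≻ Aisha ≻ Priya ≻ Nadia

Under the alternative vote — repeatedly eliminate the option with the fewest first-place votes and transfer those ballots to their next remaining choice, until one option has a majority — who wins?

Nadia

Round 1: Nadia 53, Priya 10, Lena 57, Carlos 12, Aisha 4. Eliminate Aisha.
Round 2: Nadia 53, Priya 10, Lena 57, Carlos 16. Eliminate Priya.
Round 3: Nadia 53, Lena 57, Carlos 26. Eliminate Carlos.
Round 4: Nadia 79, Lena 57. Nadia has a majority.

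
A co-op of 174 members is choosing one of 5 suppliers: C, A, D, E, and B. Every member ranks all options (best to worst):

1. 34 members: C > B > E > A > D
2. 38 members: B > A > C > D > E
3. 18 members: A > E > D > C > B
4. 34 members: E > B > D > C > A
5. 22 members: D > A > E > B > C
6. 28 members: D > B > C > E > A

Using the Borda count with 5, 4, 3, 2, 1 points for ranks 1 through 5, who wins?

C: 34·5 + 38·3 + 18·2 + 34·2 + 22·1 + 28·3 = 494
A: 34·2 + 38·4 + 18·5 + 34·1 + 22·4 + 28·1 = 460
D: 34·1 + 38·2 + 18·3 + 34·3 + 22·5 + 28·5 = 516
E: 34·3 + 38·1 + 18·4 + 34·5 + 22·3 + 28·2 = 504
B: 34·4 + 38·5 + 18·1 + 34·4 + 22·2 + 28·4 = 636
B has the highest Borda score (636).

B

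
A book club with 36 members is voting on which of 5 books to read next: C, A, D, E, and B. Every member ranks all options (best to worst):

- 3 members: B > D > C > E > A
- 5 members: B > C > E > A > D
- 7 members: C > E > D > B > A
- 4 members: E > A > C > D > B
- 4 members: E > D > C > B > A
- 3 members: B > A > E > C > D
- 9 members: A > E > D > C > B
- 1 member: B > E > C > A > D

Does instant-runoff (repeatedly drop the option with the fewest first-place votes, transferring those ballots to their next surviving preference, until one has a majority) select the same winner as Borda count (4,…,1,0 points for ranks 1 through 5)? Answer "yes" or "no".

yes

Instant-runoff — R1 C 7, A 9, D 0, E 8, B 12 (D out); R2 C 7, A 9, E 8, B 12 (C out); R3 A 9, E 15, B 12 (A out); R4 E 24, B 12 (E winner). Winner: E.
Borda — scores: C 79, A 63, D 57, E 102, B 59. Winner: E.
The two methods agree.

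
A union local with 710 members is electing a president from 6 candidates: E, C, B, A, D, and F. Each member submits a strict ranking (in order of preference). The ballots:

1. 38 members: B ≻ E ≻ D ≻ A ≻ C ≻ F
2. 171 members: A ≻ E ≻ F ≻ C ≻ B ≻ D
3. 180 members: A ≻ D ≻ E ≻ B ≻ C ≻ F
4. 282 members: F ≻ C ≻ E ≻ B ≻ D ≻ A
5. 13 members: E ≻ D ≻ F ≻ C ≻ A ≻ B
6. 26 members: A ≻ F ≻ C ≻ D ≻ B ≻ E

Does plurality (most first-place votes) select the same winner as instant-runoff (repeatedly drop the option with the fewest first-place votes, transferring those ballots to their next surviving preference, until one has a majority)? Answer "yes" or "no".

yes

Plurality — first-place votes: E 13, C 0, B 38, A 377, D 0, F 282. Winner: A.
Instant-runoff — R1 E 13, C 0, B 38, A 377, D 0, F 282 (A winner). Winner: A.
The two methods agree.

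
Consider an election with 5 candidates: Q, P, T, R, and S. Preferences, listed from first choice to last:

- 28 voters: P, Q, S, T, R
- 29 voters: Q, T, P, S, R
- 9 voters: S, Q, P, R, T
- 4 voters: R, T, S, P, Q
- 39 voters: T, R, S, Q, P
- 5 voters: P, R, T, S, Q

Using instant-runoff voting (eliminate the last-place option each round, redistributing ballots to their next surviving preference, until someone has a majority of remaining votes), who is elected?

Round 1: Q 29, P 33, T 39, R 4, S 9. Eliminate R.
Round 2: Q 29, P 33, T 43, S 9. Eliminate S.
Round 3: Q 38, P 33, T 43. Eliminate P.
Round 4: Q 66, T 48. Q has a majority.

Q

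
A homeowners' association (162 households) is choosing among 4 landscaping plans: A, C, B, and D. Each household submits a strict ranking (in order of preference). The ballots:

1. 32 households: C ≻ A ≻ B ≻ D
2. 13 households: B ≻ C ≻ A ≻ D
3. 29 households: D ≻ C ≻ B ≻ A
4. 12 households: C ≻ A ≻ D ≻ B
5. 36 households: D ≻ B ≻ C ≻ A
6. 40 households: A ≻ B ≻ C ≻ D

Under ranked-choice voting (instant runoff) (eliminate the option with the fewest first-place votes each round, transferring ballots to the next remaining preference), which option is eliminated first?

Round 1: A 40, C 44, B 13, D 65. Eliminate B.

B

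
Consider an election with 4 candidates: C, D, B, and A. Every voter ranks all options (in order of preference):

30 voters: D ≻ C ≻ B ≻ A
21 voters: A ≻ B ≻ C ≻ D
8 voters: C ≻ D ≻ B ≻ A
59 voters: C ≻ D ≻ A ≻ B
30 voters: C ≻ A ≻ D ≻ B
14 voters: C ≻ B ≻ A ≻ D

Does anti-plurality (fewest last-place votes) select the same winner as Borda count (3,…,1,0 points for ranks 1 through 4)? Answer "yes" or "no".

yes

Anti-plurality — last-place votes: C 0, D 35, B 89, A 38. Winner: C.
Borda — scores: C 414, D 254, B 108, A 196. Winner: C.
The two methods agree.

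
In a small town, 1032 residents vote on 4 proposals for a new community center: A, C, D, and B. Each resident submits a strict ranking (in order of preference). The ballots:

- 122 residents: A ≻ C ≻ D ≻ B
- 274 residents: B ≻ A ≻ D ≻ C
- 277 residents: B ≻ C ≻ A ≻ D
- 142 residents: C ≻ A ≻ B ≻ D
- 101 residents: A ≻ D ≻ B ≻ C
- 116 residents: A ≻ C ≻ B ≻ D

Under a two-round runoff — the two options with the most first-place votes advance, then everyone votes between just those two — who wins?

B

Round 1 first-place votes: A 339, C 142, D 0, B 551.
B and A advance.
Runoff: B is preferred to A by 551 voters; A by 481.
B wins the runoff.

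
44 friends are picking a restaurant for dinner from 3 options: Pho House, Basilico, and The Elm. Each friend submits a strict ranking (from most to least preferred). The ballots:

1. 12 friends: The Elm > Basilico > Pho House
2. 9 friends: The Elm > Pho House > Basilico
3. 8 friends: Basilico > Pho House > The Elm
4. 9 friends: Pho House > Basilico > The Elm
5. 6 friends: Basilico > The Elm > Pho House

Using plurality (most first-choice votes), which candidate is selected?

The Elm

First-place votes: Pho House 9, Basilico 14, The Elm 21.
The Elm has the most first-place votes.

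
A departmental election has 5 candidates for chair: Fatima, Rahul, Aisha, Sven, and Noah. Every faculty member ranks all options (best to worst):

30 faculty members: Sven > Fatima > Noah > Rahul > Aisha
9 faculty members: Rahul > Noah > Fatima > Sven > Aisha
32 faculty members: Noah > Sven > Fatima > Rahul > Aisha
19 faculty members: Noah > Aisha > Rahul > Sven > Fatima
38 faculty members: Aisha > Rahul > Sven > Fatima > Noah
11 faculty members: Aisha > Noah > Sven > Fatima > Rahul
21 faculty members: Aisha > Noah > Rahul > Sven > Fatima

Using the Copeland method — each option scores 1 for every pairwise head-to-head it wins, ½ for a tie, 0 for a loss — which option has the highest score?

Fatima: loses to Rahul, Aisha, Sven, and Noah → score 0.
Rahul: beats Fatima and Sven; loses to Aisha and Noah → score 2.
Aisha: beats Fatima, Rahul, and Sven; loses to Noah → score 3.
Sven: beats Fatima; loses to Rahul, Aisha, and Noah → score 1.
Noah: beats Fatima, Rahul, Aisha, and Sven → score 4.
Noah has the best pairwise record.

Noah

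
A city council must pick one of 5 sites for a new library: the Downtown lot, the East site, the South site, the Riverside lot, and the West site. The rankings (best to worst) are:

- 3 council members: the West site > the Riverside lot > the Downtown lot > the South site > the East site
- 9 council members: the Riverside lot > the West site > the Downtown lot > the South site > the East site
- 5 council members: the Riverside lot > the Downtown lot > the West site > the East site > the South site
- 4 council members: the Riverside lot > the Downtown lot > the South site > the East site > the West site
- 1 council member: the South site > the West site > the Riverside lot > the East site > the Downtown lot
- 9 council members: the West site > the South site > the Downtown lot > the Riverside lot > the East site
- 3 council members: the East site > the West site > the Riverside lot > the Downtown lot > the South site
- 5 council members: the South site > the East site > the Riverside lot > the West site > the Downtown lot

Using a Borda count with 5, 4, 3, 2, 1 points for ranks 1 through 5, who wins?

the Downtown lot: 3·3 + 9·3 + 5·4 + 4·4 + 1·1 + 9·3 + 3·2 + 5·1 = 111
the East site: 3·1 + 9·1 + 5·2 + 4·2 + 1·2 + 9·1 + 3·5 + 5·4 = 76
the South site: 3·2 + 9·2 + 5·1 + 4·3 + 1·5 + 9·4 + 3·1 + 5·5 = 110
the Riverside lot: 3·4 + 9·5 + 5·5 + 4·5 + 1·3 + 9·2 + 3·3 + 5·3 = 147
the West site: 3·5 + 9·4 + 5·3 + 4·1 + 1·4 + 9·5 + 3·4 + 5·2 = 141
the Riverside lot has the highest Borda score (147).

the Riverside lot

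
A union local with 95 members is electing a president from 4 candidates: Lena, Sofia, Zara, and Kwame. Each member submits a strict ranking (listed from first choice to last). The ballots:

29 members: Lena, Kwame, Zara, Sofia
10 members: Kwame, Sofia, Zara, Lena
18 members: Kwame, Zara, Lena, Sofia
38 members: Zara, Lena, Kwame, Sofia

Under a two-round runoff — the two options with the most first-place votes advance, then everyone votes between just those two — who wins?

Round 1 first-place votes: Lena 29, Sofia 0, Zara 38, Kwame 28.
Zara and Lena advance.
Runoff: Zara is preferred to Lena by 66 voters; Lena by 29.
Zara wins the runoff.

Zara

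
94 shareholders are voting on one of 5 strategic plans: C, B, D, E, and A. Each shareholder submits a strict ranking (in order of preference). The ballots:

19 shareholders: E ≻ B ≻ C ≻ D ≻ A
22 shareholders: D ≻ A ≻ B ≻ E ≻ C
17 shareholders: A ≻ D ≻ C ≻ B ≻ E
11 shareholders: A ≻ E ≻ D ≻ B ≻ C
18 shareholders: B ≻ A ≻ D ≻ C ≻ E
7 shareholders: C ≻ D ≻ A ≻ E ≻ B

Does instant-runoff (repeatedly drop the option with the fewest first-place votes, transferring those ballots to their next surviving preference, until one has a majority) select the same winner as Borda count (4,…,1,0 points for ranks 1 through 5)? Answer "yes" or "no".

no

Instant-runoff — R1 C 7, B 18, D 22, E 19, A 28 (C out); R2 B 18, D 29, E 19, A 28 (B out); R3 D 29, E 19, A 46 (E out); R4 D 48, A 46 (D winner). Winner: D.
Borda — scores: C 118, B 201, D 237, E 138, A 246. Winner: A.
The two methods disagree.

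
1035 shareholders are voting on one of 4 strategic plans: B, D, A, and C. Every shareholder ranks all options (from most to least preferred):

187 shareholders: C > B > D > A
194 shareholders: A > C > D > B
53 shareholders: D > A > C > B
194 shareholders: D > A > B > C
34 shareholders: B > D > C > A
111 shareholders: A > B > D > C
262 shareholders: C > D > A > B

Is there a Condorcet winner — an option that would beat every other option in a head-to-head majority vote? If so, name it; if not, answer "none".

none

Checking pairwise contests:
D beats B 703–332.
C beats D 643–392.
D beats A 730–305.
A beats C 552–483.
Every option loses at least one head-to-head, so there is no Condorcet winner.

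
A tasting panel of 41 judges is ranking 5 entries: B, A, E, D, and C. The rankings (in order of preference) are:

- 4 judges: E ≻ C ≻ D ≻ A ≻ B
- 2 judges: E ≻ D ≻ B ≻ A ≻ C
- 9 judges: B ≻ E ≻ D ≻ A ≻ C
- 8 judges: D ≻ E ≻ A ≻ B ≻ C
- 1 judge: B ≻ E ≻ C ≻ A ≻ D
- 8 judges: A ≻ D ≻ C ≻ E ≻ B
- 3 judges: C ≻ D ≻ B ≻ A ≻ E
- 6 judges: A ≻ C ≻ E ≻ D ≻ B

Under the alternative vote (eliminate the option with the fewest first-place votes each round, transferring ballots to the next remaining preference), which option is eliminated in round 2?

Round 1: B 10, A 14, E 6, D 8, C 3. Eliminate C.
Round 2: B 10, A 14, E 6, D 11. Eliminate E.

E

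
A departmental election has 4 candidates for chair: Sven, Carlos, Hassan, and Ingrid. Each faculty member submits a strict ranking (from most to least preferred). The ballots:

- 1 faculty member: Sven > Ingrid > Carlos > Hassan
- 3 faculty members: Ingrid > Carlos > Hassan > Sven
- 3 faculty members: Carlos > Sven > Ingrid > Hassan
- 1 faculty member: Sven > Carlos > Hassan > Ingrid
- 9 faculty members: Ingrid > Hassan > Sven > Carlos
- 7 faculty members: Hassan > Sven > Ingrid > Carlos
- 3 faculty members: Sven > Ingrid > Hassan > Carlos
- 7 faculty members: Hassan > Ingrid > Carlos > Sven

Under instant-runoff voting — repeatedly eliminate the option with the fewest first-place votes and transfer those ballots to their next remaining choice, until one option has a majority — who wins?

Ingrid

Round 1: Sven 5, Carlos 3, Hassan 14, Ingrid 12. Eliminate Carlos.
Round 2: Sven 8, Hassan 14, Ingrid 12. Eliminate Sven.
Round 3: Hassan 15, Ingrid 19. Ingrid has a majority.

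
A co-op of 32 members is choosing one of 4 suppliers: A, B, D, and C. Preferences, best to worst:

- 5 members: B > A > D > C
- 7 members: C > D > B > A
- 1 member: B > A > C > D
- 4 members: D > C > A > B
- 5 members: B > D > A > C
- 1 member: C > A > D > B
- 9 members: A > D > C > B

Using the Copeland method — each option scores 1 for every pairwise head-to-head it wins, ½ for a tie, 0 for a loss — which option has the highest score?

A: beats C; ties D; loses to B → score 1.5.
B: beats A; loses to D and C → score 1.
D: beats B and C; ties A → score 2.5.
C: beats B; loses to A and D → score 1.
D has the best pairwise record.

D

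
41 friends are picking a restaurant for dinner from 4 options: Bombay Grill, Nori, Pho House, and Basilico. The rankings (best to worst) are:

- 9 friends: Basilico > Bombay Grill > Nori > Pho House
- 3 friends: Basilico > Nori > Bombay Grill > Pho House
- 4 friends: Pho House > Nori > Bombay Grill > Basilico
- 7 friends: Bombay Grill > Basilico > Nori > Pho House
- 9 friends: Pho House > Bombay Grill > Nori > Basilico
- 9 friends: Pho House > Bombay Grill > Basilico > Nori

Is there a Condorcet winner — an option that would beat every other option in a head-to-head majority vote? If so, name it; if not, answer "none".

Pho House vs Bombay Grill: 22–19 for Pho House.
Pho House vs Nori: 22–19 for Pho House.
Pho House vs Basilico: 22–19 for Pho House.
Pho House beats every other option head-to-head.

Pho House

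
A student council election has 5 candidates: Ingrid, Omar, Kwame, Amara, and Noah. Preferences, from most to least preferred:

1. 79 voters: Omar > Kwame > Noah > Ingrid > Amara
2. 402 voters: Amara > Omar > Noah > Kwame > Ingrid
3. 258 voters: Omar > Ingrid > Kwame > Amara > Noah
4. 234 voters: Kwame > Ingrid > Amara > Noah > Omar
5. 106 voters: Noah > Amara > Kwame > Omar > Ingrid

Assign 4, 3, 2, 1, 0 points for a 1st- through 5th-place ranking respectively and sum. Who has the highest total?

Ingrid: 79·1 + 402·0 + 258·3 + 234·3 + 106·0 = 1555
Omar: 79·4 + 402·3 + 258·4 + 234·0 + 106·1 = 2660
Kwame: 79·3 + 402·1 + 258·2 + 234·4 + 106·2 = 2303
Amara: 79·0 + 402·4 + 258·1 + 234·2 + 106·3 = 2652
Noah: 79·2 + 402·2 + 258·0 + 234·1 + 106·4 = 1620
Omar has the highest Borda score (2660).

Omar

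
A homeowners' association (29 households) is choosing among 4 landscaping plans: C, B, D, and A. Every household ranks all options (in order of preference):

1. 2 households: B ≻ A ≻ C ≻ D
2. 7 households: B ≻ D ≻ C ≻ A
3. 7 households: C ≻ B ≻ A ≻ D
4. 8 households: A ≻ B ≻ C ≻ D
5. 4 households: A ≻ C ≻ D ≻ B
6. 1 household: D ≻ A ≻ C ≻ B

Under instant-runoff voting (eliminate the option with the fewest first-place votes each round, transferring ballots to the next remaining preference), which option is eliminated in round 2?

C

Round 1: C 7, B 9, D 1, A 12. Eliminate D.
Round 2: C 7, B 9, A 13. Eliminate C.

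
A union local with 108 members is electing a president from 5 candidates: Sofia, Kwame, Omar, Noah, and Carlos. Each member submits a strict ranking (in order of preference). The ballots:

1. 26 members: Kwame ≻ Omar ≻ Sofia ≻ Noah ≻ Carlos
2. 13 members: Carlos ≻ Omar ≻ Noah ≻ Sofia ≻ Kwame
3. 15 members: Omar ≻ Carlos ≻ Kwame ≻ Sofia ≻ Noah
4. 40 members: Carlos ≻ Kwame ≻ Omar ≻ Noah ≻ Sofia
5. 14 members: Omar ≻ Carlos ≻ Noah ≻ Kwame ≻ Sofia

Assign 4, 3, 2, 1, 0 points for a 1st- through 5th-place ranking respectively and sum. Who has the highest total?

Sofia: 26·2 + 13·1 + 15·1 + 40·0 + 14·0 = 80
Kwame: 26·4 + 13·0 + 15·2 + 40·3 + 14·1 = 268
Omar: 26·3 + 13·3 + 15·4 + 40·2 + 14·4 = 313
Noah: 26·1 + 13·2 + 15·0 + 40·1 + 14·2 = 120
Carlos: 26·0 + 13·4 + 15·3 + 40·4 + 14·3 = 299
Omar has the highest Borda score (313).

Omar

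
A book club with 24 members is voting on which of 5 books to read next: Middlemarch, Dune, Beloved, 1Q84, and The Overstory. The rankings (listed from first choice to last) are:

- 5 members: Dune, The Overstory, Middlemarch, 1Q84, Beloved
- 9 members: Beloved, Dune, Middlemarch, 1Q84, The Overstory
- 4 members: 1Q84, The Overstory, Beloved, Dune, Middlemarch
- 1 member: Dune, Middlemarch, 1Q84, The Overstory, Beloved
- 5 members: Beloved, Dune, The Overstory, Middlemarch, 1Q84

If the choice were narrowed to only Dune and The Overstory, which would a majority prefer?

Voters preferring Dune to The Overstory: 20; preferring The Overstory to Dune: 4.
Dune wins the head-to-head.

Dune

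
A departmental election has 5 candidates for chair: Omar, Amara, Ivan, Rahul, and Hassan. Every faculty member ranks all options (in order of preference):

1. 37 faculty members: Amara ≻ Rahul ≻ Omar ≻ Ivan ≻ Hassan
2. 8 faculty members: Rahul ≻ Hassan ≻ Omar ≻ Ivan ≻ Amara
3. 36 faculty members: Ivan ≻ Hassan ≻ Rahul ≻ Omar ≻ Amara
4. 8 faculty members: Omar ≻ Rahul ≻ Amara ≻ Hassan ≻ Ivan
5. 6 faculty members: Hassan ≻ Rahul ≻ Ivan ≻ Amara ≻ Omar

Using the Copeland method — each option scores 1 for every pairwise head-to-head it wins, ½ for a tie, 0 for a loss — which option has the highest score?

Rahul

Omar: beats Amara and Ivan; loses to Rahul and Hassan → score 2.
Amara: loses to Omar, Ivan, Rahul, and Hassan → score 0.
Ivan: beats Amara and Hassan; loses to Omar and Rahul → score 2.
Rahul: beats Omar, Amara, Ivan, and Hassan → score 4.
Hassan: beats Omar and Amara; loses to Ivan and Rahul → score 2.
Rahul has the best pairwise record.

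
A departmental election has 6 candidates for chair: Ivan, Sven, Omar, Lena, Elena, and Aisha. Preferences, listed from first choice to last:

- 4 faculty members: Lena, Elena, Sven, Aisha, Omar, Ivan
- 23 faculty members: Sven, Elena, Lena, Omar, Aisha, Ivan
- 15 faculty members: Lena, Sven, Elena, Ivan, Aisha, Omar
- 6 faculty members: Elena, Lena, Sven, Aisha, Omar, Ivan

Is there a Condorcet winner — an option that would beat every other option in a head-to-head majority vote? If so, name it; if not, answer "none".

Checking pairwise contests:
Sven beats Ivan 48–0.
Lena beats Sven 25–23.
Sven beats Omar 48–0.
Elena beats Lena 29–19.
Sven beats Elena 38–10.
Sven beats Aisha 48–0.
Every option loses at least one head-to-head, so there is no Condorcet winner.

none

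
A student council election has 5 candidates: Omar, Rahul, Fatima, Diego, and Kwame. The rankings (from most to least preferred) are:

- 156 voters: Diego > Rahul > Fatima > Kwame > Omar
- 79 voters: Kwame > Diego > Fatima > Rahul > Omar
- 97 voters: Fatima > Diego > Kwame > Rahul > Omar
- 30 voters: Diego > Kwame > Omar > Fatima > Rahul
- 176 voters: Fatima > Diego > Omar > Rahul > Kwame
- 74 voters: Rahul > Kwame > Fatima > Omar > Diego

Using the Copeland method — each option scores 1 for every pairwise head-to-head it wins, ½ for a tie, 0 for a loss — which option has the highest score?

Omar: loses to Rahul, Fatima, Diego, and Kwame → score 0.
Rahul: beats Omar and Kwame; loses to Fatima and Diego → score 2.
Fatima: beats Omar, Rahul, Diego, and Kwame → score 4.
Diego: beats Omar, Rahul, and Kwame; loses to Fatima → score 3.
Kwame: beats Omar; loses to Rahul, Fatima, and Diego → score 1.
Fatima has the best pairwise record.

Fatima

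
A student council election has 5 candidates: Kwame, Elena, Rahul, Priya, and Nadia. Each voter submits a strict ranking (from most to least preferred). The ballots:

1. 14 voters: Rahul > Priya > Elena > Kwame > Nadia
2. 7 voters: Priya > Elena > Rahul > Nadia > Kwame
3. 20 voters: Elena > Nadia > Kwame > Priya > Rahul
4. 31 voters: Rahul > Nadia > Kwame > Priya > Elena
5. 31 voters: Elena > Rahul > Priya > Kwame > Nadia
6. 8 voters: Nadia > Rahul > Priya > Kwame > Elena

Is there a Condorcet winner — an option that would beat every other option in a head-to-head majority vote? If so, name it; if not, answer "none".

Checking pairwise contests:
Elena beats Kwame 72–39.
Priya beats Elena 60–51.
Elena beats Rahul 58–53.
Rahul beats Priya 84–27.
Elena beats Nadia 72–39.
Every option loses at least one head-to-head, so there is no Condorcet winner.

none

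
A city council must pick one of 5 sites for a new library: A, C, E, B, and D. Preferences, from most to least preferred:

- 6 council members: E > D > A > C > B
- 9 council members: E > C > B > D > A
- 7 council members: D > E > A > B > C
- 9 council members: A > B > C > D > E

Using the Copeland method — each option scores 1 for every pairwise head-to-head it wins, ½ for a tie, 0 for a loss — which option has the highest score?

E

A: beats C and B; loses to E and D → score 2.
C: beats D; loses to A, E, and B → score 1.
E: beats A, C, and B; loses to D → score 3.
B: beats C and D; loses to A and E → score 2.
D: beats A and E; loses to C and B → score 2.
E has the best pairwise record.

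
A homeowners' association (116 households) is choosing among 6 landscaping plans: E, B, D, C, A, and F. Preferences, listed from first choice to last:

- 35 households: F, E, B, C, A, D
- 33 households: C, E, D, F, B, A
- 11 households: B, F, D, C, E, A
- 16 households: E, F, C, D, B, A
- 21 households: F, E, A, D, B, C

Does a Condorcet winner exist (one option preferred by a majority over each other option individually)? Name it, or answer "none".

F vs E: 67–49 for F.
F vs B: 105–11 for F.
F vs D: 83–33 for F.
F vs C: 83–33 for F.
F vs A: 116–0 for F.
F beats every other option head-to-head.

F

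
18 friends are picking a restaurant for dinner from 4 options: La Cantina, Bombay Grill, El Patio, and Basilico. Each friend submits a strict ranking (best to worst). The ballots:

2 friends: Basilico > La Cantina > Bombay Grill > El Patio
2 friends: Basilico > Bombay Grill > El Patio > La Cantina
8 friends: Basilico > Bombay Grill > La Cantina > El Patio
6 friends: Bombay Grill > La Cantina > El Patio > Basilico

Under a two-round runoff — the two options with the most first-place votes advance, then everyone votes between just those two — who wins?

Round 1 first-place votes: La Cantina 0, Bombay Grill 6, El Patio 0, Basilico 12.
Basilico and Bombay Grill advance.
Runoff: Basilico is preferred to Bombay Grill by 12 voters; Bombay Grill by 6.
Basilico wins the runoff.

Basilico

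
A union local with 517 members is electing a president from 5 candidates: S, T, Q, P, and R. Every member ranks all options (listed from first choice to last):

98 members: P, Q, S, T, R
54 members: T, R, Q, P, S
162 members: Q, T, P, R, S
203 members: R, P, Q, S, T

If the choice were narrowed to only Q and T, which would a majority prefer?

Q

Voters preferring Q to T: 463; preferring T to Q: 54.
Q wins the head-to-head.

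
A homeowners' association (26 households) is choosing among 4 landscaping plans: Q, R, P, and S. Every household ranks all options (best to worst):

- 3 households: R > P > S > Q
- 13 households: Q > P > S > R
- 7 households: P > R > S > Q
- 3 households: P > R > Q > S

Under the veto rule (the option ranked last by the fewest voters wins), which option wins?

Last-place votes: Q 10, R 13, P 0, S 3.
P is ranked last by the fewest voters, so P wins.

P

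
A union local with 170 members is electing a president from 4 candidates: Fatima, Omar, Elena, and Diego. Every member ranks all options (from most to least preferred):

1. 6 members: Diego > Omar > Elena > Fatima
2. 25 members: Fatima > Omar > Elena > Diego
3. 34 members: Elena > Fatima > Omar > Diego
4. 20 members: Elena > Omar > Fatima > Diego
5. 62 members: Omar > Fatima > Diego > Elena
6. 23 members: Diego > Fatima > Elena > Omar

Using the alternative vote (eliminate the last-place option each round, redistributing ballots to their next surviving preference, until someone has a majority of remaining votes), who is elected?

Omar

Round 1: Fatima 25, Omar 62, Elena 54, Diego 29. Eliminate Fatima.
Round 2: Omar 87, Elena 54, Diego 29. Omar has a majority.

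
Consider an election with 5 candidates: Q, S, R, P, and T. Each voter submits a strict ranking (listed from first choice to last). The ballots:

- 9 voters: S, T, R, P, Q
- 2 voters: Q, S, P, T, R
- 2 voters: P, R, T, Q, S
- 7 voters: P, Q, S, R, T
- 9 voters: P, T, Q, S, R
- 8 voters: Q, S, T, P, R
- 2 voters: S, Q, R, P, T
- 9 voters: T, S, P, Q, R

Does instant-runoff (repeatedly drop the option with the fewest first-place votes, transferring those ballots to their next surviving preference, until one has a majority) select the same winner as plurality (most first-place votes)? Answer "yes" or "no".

no

Instant-runoff — R1 Q 10, S 11, R 0, P 18, T 9 (R out); R2 Q 10, S 11, P 18, T 9 (T out); R3 Q 10, S 20, P 18 (Q out); R4 S 30, P 18 (S winner). Winner: S.
Plurality — first-place votes: Q 10, S 11, R 0, P 18, T 9. Winner: P.
The two methods disagree.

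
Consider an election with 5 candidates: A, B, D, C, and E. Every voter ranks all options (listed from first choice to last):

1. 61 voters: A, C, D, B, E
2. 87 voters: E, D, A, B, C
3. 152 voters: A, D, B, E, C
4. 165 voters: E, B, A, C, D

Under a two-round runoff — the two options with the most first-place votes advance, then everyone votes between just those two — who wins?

E

Round 1 first-place votes: A 213, B 0, D 0, C 0, E 252.
E and A advance.
Runoff: E is preferred to A by 252 voters; A by 213.
E wins the runoff.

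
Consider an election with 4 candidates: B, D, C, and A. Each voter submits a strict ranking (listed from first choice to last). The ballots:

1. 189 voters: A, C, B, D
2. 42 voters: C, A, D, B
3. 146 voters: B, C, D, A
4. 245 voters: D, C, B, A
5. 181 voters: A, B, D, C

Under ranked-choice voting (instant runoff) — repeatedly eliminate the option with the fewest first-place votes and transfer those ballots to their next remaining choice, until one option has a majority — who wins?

A

Round 1: B 146, D 245, C 42, A 370. Eliminate C.
Round 2: B 146, D 245, A 412. A has a majority.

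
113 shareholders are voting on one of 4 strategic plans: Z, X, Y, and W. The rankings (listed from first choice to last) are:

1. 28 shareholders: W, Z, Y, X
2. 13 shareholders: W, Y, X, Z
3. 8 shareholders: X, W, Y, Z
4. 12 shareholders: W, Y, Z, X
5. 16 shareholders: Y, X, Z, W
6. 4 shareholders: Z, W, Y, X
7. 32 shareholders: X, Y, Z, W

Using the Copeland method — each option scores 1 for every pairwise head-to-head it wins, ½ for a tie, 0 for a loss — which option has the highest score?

Z: loses to X, Y, and W → score 0.
X: beats Z; loses to Y and W → score 1.
Y: beats Z and X; loses to W → score 2.
W: beats Z, X, and Y → score 3.
W has the best pairwise record.

W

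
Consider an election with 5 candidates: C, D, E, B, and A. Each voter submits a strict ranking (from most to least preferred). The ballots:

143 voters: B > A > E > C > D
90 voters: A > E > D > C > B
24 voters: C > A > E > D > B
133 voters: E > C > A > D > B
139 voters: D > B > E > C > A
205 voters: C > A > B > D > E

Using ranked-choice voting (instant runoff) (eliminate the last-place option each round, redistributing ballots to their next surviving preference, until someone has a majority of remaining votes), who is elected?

C

Round 1: C 229, D 139, E 133, B 143, A 90. Eliminate A.
Round 2: C 229, D 139, E 223, B 143. Eliminate D.
Round 3: C 229, E 223, B 282. Eliminate E.
Round 4: C 452, B 282. C has a majority.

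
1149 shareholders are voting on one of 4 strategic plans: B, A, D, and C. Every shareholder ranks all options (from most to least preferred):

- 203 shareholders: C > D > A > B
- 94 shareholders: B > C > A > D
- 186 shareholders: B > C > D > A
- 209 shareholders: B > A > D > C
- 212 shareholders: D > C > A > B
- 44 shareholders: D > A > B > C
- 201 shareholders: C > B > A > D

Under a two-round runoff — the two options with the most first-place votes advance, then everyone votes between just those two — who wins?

C

Round 1 first-place votes: B 489, A 0, D 256, C 404.
B and C advance.
Runoff: B is preferred to C by 533 voters; C by 616.
C wins the runoff.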